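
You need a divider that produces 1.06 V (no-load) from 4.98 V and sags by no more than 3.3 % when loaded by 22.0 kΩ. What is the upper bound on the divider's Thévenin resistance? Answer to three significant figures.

R_th ≤ 751 Ω

Loading drop = R_th/(R_th + R_L) ≤ 0.0330, so R_th ≤ R_L · ε/(1−ε) = 22.0 kΩ × 0.0330/0.9670 = 751 Ω.
(Any R1, R2 with R2/(R1+R2) = 0.213 and R1‖R2 ≤ 751 Ω will meet the spec.)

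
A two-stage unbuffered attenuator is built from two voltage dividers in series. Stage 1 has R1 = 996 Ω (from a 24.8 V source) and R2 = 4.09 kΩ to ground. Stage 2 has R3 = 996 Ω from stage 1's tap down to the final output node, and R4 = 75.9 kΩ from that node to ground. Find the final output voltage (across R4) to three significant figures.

Stage 2 presents R3+R4 = 76900 Ω as a load on stage 1's tap.
Stage 1's lower leg becomes R2‖(R3+R4) = 3883 Ω, so V_mid = 24.8 × 3883/4879 = 19.74 V.
Stage 2 is itself unloaded: V_out = V_mid × R4/(R3+R4) = 19.74 × 75900/76900 = 19.5 V.

V_out ≈ 19.5 V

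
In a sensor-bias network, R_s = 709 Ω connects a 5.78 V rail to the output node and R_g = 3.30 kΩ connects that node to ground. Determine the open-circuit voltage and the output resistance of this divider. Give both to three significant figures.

V_th is the open-circuit tap voltage: 5.78 × 3300/(709 + 3300) = 4.76 V.
With the supply zeroed, R_s and R_g appear in parallel from the tap: R_th = R_s‖R_g = (709 × 3300)/4009 = 584 Ω.

V_th = 4.76 V, R_th = 584 Ω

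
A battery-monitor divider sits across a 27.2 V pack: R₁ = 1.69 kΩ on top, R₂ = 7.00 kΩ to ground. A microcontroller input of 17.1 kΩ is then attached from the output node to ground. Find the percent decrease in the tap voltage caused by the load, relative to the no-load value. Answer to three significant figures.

7.37 %

The divider's output (Thévenin) resistance is R₁‖R₂ = 1.361 kΩ.
Fractional drop under load = R_th/(R_th + R_L) = 1.361 / (1.361 + 17.1) = 0.07374.
So the output falls by 7.37 %.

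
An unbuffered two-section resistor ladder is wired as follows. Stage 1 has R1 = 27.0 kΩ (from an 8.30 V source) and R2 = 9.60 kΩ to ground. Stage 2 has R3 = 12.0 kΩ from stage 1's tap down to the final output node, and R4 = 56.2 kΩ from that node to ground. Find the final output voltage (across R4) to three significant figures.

Stage 2 presents R3+R4 = 68.20 kΩ as a load on stage 1's tap.
Stage 1's lower leg becomes R2‖(R3+R4) = 8.415 kΩ, so V_mid = 8.30 × 8.415/35.42 = 1.972 V.
Stage 2 is itself unloaded: V_out = V_mid × R4/(R3+R4) = 1.972 × 56.2/68.20 = 1.63 V.

V_out ≈ 1.63 V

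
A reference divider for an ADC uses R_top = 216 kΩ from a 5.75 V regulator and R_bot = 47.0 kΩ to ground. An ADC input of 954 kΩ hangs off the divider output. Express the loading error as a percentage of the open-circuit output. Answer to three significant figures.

3.89 %

The divider's output (Thévenin) resistance is R_top‖R_bot = 38.60 kΩ.
Fractional drop under load = R_th/(R_th + R_L) = 38.60 / (38.60 + 954) = 0.03889.
So the output falls by 3.89 %.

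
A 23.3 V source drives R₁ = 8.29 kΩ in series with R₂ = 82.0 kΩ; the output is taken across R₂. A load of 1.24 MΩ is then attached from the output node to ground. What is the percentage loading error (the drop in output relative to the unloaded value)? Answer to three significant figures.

The divider's output (Thévenin) resistance is R₁‖R₂ = 7.529 kΩ.
Fractional drop under load = R_th/(R_th + R_L) = 7.529 / (7.529 + 1240) = 0.006035.
So the output falls by 0.604 %.

0.604 %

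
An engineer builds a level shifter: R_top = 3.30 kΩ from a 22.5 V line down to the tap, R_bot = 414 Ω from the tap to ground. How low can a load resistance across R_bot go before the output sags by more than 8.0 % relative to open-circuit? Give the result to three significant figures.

Output resistance R_th = R_top‖R_bot = (3300 × 414)/3714 = 367.9 Ω.
The fractional drop is R_th/(R_th + R_L); requiring this ≤ 0.0800 gives R_L ≥ R_th(1/0.0800 − 1) = 367.9 × 11.50 = 4.23 kΩ.

R_L(min) ≈ 4.23 kΩ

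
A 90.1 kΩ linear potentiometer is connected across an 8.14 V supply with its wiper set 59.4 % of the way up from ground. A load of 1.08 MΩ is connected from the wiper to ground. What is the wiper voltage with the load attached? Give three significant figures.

V ≈ 4.74 V

The wiper splits the pot into (1−α)R = 36.58 kΩ above and αR = 53.52 kΩ below.
Lower section ‖ load = 50.99 kΩ.
V_wiper = 8.14 × 50.99/(36.58 + 50.99) = 4.74 V.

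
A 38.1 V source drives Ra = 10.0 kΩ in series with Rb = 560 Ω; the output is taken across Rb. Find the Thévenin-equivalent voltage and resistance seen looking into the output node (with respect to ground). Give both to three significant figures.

V_th = 2.02 V, R_th = 530 Ω

V_th is the open-circuit tap voltage: 38.1 × 560/(10000 + 560) = 2.02 V.
With the supply zeroed, Ra and Rb appear in parallel from the tap: R_th = Ra‖Rb = (10000 × 560)/10560 = 530 Ω.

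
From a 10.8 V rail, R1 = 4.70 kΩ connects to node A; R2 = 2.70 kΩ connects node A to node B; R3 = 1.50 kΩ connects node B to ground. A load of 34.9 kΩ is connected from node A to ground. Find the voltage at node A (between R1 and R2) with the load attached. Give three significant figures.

Below node A the series string R2+R3 = 4.200 kΩ sits in parallel with the 34.9 kΩ load: 3.749 kΩ.
V_A = 10.8 × 3.749/(4.70 + 3.749) = 4.79 V.

V ≈ 4.79 V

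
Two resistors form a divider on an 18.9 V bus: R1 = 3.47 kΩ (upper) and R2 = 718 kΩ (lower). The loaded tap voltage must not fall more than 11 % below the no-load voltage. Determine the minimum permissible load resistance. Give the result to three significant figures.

Output resistance R_th = R1‖R2 = (3.47 × 718)/721.5 = 3.453 kΩ.
The fractional drop is R_th/(R_th + R_L); requiring this ≤ 0.110 gives R_L ≥ R_th(1/0.110 − 1) = 3.453 × 8.091 = 27.9 kΩ.

R_L(min) ≈ 27.9 kΩ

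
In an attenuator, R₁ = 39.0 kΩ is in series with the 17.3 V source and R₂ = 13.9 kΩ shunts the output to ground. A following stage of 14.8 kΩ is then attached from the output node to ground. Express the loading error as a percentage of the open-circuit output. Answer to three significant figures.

40.9 %

Unloaded V = 17.3 × 13.9/52.90 = 4.546 V.
Loaded: R₂‖R_L = 7.168 kΩ, giving V = 17.3 × 7.168/46.17 = 2.686 V.
Drop = (4.546 − 2.686) / 4.546 = 40.9 %.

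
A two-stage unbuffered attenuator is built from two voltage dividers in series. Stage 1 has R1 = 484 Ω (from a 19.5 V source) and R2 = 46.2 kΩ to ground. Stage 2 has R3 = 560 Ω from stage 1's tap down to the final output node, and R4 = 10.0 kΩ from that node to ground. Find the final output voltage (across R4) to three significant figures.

Stage 2 presents R3+R4 = 10560 Ω as a load on stage 1's tap.
Stage 1's lower leg becomes R2‖(R3+R4) = 8595 Ω, so V_mid = 19.5 × 8595/9079 = 18.46 V.
Stage 2 is itself unloaded: V_out = V_mid × R4/(R3+R4) = 18.46 × 10000/10560 = 17.5 V.

V_out ≈ 17.5 V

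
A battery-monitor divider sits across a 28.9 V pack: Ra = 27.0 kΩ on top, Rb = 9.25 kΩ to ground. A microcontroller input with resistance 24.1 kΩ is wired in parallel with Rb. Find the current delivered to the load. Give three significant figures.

Rb‖R_L = 6.684 kΩ; V_out = 28.9 × 6.684/33.68 = 5.735 V.
I_L = V_out / R_L = 5.735 / 24.1 kΩ = 0.238 mA.

I_L ≈ 0.238 mA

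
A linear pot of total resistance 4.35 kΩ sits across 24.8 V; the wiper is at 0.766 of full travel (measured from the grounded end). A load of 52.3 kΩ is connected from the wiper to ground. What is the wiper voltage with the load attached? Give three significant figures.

The wiper splits the pot into (1−α)R = 1.018 kΩ above and αR = 3.332 kΩ below.
Lower section ‖ load = 3.133 kΩ.
V_wiper = 24.8 × 3.133/(1.018 + 3.133) = 18.7 V.

V ≈ 18.7 V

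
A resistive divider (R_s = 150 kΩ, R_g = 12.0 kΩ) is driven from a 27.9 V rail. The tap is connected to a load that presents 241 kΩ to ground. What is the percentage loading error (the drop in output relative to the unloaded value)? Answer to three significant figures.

4.41 %

The divider's output (Thévenin) resistance is R_s‖R_g = 11.11 kΩ.
Fractional drop under load = R_th/(R_th + R_L) = 11.11 / (11.11 + 241) = 0.04407.
So the output falls by 4.41 %.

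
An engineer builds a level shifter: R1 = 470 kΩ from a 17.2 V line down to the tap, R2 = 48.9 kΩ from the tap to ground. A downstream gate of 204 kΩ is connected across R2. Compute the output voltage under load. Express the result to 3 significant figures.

The load sits in parallel with R2: R2‖R_L = (48.9 × 204) / (48.9 + 204) = 39.44 kΩ.
V_out = 17.2 × 39.44 / (470 + 39.44) = 17.2 × 39.44/509.4 = 1.33 V.

V_out ≈ 1.33 V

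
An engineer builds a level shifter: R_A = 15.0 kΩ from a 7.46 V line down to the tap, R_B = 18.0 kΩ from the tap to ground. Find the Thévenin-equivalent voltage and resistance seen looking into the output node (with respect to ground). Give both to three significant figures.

V_th is the open-circuit tap voltage: 7.46 × 18.0/(15.0 + 18.0) = 4.07 V.
With the supply zeroed, R_A and R_B appear in parallel from the tap: R_th = R_A‖R_B = (15.0 × 18.0)/33.00 = 8.18 kΩ.

V_th = 4.07 V, R_th = 8.18 kΩ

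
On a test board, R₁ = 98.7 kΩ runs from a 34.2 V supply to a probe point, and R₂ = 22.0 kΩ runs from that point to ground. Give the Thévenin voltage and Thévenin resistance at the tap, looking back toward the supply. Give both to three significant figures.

V_th is the open-circuit tap voltage: 34.2 × 22.0/(98.7 + 22.0) = 6.23 V.
With the supply zeroed, R₁ and R₂ appear in parallel from the tap: R_th = R₁‖R₂ = (98.7 × 22.0)/120.7 = 18.0 kΩ.

V_th = 6.23 V, R_th = 18.0 kΩ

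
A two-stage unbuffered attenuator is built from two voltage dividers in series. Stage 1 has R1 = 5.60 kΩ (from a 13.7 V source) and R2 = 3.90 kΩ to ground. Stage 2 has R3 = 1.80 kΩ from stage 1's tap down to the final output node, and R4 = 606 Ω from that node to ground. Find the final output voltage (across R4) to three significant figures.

V_out ≈ 0.724 V

Stage 2 presents R3+R4 = 2406 Ω as a load on stage 1's tap.
Stage 1's lower leg becomes R2‖(R3+R4) = 1488 Ω, so V_mid = 13.7 × 1488/7088 = 2.876 V.
Stage 2 is itself unloaded: V_out = V_mid × R4/(R3+R4) = 2.876 × 606/2406 = 0.724 V.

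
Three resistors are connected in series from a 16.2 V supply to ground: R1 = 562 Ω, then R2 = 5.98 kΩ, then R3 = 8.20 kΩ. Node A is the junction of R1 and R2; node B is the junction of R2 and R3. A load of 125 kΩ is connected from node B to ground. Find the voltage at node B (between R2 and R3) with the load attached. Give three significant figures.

At node B, R3 is in parallel with the load: R3‖R_L = 7695 Ω.
Below node A the resistance is R2 + (R3‖R_L) = 13680 Ω, so V_A = 16.2 × 13680/14240 = 15.56 V.
Then V_B = V_A × (R3‖R_L)/(R2 + R3‖R_L) = 15.56 × 7695/13680 = 8.76 V.

V ≈ 8.76 V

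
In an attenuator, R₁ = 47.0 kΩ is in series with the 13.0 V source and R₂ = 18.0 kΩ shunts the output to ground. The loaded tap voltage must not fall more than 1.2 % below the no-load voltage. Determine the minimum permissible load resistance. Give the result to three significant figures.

Output resistance R_th = R₁‖R₂ = (47.0 × 18.0)/65.00 = 13.02 kΩ.
The fractional drop is R_th/(R_th + R_L); requiring this ≤ 0.0120 gives R_L ≥ R_th(1/0.0120 − 1) = 13.02 × 82.33 = 1.07 MΩ.

R_L(min) ≈ 1.07 MΩ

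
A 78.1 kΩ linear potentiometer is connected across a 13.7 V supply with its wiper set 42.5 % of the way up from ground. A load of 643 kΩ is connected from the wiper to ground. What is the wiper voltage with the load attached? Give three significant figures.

The wiper splits the pot into (1−α)R = 44.91 kΩ above and αR = 33.19 kΩ below.
Lower section ‖ load = 31.56 kΩ.
V_wiper = 13.7 × 31.56/(44.91 + 31.56) = 5.65 V.

V ≈ 5.65 V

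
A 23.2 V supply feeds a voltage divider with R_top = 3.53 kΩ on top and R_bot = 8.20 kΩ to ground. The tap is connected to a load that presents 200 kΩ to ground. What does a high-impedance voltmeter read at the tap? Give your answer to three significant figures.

The load sits in parallel with R_bot: R_bot‖R_L = (8.20 × 200) / (8.20 + 200) = 7.877 kΩ.
V_out = 23.2 × 7.877 / (3.53 + 7.877) = 23.2 × 7.877/11.41 = 16.0 V.

V_out ≈ 16.0 V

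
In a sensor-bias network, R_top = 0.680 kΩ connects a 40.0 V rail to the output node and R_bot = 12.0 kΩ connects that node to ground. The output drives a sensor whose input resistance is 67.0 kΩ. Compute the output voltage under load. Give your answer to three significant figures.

The load sits in parallel with R_bot: R_bot‖R_L = (12000 × 67000) / (12000 + 67000) = 10180 Ω.
V_out = 40.0 × 10180 / (680 + 10180) = 40.0 × 10180/10860 = 37.5 V.
(Unloaded it would have been 37.9 V.)

V_out ≈ 37.5 V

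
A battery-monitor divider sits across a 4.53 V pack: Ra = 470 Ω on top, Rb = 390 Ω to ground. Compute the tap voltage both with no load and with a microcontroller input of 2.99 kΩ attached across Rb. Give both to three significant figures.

Unloaded: 2.05 V; loaded: 1.92 V

Open-circuit: V = 4.53 × 390/(470 + 390) = 2.05 V.
With the load, Rb becomes Rb‖R_L = 345.0 Ω, so V = 4.53 × 345.0/815.0 = 1.92 V.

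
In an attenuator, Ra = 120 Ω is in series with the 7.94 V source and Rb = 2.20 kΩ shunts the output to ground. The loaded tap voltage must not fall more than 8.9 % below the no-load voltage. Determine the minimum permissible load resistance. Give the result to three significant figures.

R_L(min) ≈ 1.16 kΩ

Output resistance R_th = Ra‖Rb = (120 × 2200)/2320 = 113.8 Ω.
The fractional drop is R_th/(R_th + R_L); requiring this ≤ 0.0890 gives R_L ≥ R_th(1/0.0890 − 1) = 113.8 × 10.24 = 1.16 kΩ.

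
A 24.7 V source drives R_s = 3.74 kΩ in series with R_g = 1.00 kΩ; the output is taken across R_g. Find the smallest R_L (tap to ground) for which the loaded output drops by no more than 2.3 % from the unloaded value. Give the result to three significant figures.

R_L(min) ≈ 33.5 kΩ

Output resistance R_th = R_s‖R_g = (3740 × 1000)/4740 = 789.0 Ω.
The fractional drop is R_th/(R_th + R_L); requiring this ≤ 0.0230 gives R_L ≥ R_th(1/0.0230 − 1) = 789.0 × 42.48 = 33.5 kΩ.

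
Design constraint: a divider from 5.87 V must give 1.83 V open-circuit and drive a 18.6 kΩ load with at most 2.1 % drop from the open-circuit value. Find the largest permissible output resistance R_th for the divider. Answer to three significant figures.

Loading drop = R_th/(R_th + R_L) ≤ 0.0210, so R_th ≤ R_L · ε/(1−ε) = 18.6 kΩ × 0.0210/0.9790 = 399 Ω.
(Any R1, R2 with R2/(R1+R2) = 0.312 and R1‖R2 ≤ 399 Ω will meet the spec.)

R_th ≤ 399 Ω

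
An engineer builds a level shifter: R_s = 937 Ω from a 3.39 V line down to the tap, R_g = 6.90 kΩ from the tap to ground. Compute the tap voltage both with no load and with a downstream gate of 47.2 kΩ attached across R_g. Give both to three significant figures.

Unloaded: 2.98 V; loaded: 2.93 V

Open-circuit: V = 3.39 × 6900/(937 + 6900) = 2.98 V.
With the load, R_g becomes R_g‖R_L = 6020 Ω, so V = 3.39 × 6020/6957 = 2.93 V.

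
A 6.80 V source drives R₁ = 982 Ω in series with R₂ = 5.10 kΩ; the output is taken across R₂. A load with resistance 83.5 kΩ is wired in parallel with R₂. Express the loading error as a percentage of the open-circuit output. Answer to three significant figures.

The divider's output (Thévenin) resistance is R₁‖R₂ = 823.4 Ω.
Fractional drop under load = R_th/(R_th + R_L) = 823.4 / (823.4 + 83500) = 0.009765.
So the output falls by 0.977 %.

0.977 %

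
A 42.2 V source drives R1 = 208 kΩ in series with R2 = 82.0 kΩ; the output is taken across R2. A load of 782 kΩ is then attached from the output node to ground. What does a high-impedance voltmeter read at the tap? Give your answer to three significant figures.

The load sits in parallel with R2: R2‖R_L = (82.0 × 782) / (82.0 + 782) = 74.22 kΩ.
V_out = 42.2 × 74.22 / (208 + 74.22) = 42.2 × 74.22/282.2 = 11.1 V.

V_out ≈ 11.1 V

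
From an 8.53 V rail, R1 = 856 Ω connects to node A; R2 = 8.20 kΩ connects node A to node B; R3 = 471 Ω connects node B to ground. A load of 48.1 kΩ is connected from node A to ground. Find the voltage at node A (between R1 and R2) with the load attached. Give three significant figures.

V ≈ 7.64 V

Below node A the series string R2+R3 = 8671 Ω sits in parallel with the 48100 Ω load: 7347 Ω.
V_A = 8.53 × 7347/(856 + 7347) = 7.64 V.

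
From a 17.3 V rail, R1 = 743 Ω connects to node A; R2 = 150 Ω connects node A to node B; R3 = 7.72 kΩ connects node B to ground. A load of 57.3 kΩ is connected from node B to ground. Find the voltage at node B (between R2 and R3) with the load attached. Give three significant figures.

At node B, R3 is in parallel with the load: R3‖R_L = 6803 Ω.
Below node A the resistance is R2 + (R3‖R_L) = 6953 Ω, so V_A = 17.3 × 6953/7696 = 15.63 V.
Then V_B = V_A × (R3‖R_L)/(R2 + R3‖R_L) = 15.63 × 6803/6953 = 15.3 V.

V ≈ 15.3 V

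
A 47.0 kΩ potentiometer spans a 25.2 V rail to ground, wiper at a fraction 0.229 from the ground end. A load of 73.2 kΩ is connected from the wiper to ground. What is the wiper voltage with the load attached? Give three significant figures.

V ≈ 5.18 V

The wiper splits the pot into (1−α)R = 36.24 kΩ above and αR = 10.76 kΩ below.
Lower section ‖ load = 9.383 kΩ.
V_wiper = 25.2 × 9.383/(36.24 + 9.383) = 5.18 V.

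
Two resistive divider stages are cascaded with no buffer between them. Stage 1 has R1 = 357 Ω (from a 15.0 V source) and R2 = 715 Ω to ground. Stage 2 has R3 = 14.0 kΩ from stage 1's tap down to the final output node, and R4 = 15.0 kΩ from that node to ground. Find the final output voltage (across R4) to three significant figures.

Stage 2 presents R3+R4 = 29000 Ω as a load on stage 1's tap.
Stage 1's lower leg becomes R2‖(R3+R4) = 697.8 Ω, so V_mid = 15.0 × 697.8/1055 = 9.923 V.
Stage 2 is itself unloaded: V_out = V_mid × R4/(R3+R4) = 9.923 × 15000/29000 = 5.13 V.

V_out ≈ 5.13 V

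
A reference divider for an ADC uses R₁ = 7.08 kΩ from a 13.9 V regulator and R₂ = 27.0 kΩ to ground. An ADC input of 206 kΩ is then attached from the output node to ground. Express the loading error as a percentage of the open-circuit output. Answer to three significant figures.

The divider's output (Thévenin) resistance is R₁‖R₂ = 5.609 kΩ.
Fractional drop under load = R_th/(R_th + R_L) = 5.609 / (5.609 + 206) = 0.02651.
So the output falls by 2.65 %.

2.65 %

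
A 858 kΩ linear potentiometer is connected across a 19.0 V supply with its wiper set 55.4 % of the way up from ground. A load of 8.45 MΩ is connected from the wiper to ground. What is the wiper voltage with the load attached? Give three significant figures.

The wiper splits the pot into (1−α)R = 382.7 kΩ above and αR = 475.3 kΩ below.
Lower section ‖ load = 450.0 kΩ.
V_wiper = 19.0 × 450.0/(382.7 + 450.0) = 10.3 V.

V ≈ 10.3 V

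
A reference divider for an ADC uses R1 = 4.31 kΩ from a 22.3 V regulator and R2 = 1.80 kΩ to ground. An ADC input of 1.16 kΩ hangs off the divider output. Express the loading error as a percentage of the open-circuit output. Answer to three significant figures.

52.3 %

Unloaded V = 22.3 × 1.80/6.110 = 6.570 V.
Loaded: R2‖R_L = 0.7054 kΩ, giving V = 22.3 × 0.7054/5.015 = 3.136 V.
Drop = (6.570 − 3.136) / 6.570 = 52.3 %.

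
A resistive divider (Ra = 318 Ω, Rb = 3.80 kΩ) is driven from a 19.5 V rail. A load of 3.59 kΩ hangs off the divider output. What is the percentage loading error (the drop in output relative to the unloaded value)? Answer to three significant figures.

7.56 %

The divider's output (Thévenin) resistance is Ra‖Rb = 293.4 Ω.
Fractional drop under load = R_th/(R_th + R_L) = 293.4 / (293.4 + 3590) = 0.07556.
So the output falls by 7.56 %.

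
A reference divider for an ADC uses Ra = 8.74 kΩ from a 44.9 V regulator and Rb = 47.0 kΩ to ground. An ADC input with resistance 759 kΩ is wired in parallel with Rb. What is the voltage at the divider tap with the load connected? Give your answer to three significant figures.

V_out ≈ 37.5 V

The load sits in parallel with Rb: Rb‖R_L = (47.0 × 759) / (47.0 + 759) = 44.26 kΩ.
V_out = 44.9 × 44.26 / (8.74 + 44.26) = 44.9 × 44.26/53.00 = 37.5 V.
(Unloaded it would have been 37.9 V.)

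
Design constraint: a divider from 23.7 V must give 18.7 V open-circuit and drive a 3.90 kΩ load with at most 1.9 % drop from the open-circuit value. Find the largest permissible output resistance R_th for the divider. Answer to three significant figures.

R_th ≤ 75.5 Ω

Loading drop = R_th/(R_th + R_L) ≤ 0.0190, so R_th ≤ R_L · ε/(1−ε) = 3.90 kΩ × 0.0190/0.9810 = 75.5 Ω.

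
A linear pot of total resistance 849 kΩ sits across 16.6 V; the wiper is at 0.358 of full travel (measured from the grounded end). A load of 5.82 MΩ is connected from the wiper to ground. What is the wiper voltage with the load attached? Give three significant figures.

V ≈ 5.75 V

The wiper splits the pot into (1−α)R = 545.1 kΩ above and αR = 303.9 kΩ below.
Lower section ‖ load = 288.9 kΩ.
V_wiper = 16.6 × 288.9/(545.1 + 288.9) = 5.75 V.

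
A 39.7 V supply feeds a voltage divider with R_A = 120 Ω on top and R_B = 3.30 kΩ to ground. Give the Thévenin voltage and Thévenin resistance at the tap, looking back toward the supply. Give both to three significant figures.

V_th is the open-circuit tap voltage: 39.7 × 3300/(120 + 3300) = 38.3 V.
With the supply zeroed, R_A and R_B appear in parallel from the tap: R_th = R_A‖R_B = (120 × 3300)/3420 = 116 Ω.

V_th = 38.3 V, R_th = 116 Ω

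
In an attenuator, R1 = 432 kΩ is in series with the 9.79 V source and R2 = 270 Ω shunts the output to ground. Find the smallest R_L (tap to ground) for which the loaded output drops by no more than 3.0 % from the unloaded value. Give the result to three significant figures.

R_L(min) ≈ 8.72 kΩ

Output resistance R_th = R1‖R2 = (432000 × 270)/432300 = 269.8 Ω.
The fractional drop is R_th/(R_th + R_L); requiring this ≤ 0.0300 gives R_L ≥ R_th(1/0.0300 − 1) = 269.8 × 32.33 = 8.72 kΩ.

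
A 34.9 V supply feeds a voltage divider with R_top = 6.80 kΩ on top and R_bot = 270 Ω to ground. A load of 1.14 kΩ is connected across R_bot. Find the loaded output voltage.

The load sits in parallel with R_bot: R_bot‖R_L = (270 × 1140) / (270 + 1140) = 218.3 Ω.
V_out = 34.9 × 218.3 / (6800 + 218.3) = 34.9 × 218.3/7018 = 1.09 V.
(Unloaded it would have been 1.33 V.)

V_out ≈ 1.09 V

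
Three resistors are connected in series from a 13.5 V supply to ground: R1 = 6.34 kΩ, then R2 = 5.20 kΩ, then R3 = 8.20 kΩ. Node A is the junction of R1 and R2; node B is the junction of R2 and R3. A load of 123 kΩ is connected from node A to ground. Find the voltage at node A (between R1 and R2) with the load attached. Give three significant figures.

V ≈ 8.85 V

Below node A the series string R2+R3 = 13.40 kΩ sits in parallel with the 123 kΩ load: 12.08 kΩ.
V_A = 13.5 × 12.08/(6.34 + 12.08) = 8.85 V.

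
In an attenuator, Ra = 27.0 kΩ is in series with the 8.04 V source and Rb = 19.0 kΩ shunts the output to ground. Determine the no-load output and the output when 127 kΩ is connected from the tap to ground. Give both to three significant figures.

Unloaded: 3.32 V; loaded: 3.05 V

Open-circuit: V = 8.04 × 19.0/(27.0 + 19.0) = 3.32 V.
With the load, Rb becomes Rb‖R_L = 16.53 kΩ, so V = 8.04 × 16.53/43.53 = 3.05 V.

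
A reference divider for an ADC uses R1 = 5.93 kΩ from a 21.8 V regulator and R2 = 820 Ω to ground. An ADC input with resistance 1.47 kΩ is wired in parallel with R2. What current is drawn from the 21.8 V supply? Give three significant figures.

R2‖R_L = 526.4 Ω, so the source sees R1 + R2‖R_L = 6456 Ω.
I = 21.8 V / 6456 Ω = 3.38 mA.

I ≈ 3.38 mA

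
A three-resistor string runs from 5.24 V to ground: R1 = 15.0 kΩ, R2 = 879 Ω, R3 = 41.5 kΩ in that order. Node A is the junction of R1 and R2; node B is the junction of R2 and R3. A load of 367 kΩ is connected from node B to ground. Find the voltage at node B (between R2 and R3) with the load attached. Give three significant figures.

At node B, R3 is in parallel with the load: R3‖R_L = 37280 Ω.
Below node A the resistance is R2 + (R3‖R_L) = 38160 Ω, so V_A = 5.24 × 38160/53160 = 3.762 V.
Then V_B = V_A × (R3‖R_L)/(R2 + R3‖R_L) = 3.762 × 37280/38160 = 3.67 V.

V ≈ 3.67 V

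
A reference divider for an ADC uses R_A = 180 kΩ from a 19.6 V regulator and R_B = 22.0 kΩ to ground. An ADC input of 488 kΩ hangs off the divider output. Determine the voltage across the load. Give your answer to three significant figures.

V_out ≈ 2.05 V

The load sits in parallel with R_B: R_B‖R_L = (22.0 × 488) / (22.0 + 488) = 21.05 kΩ.
V_out = 19.6 × 21.05 / (180 + 21.05) = 19.6 × 21.05/201.1 = 2.05 V.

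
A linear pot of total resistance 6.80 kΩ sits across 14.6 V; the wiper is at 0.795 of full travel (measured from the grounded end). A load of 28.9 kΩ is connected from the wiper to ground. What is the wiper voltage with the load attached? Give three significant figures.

The wiper splits the pot into (1−α)R = 1.394 kΩ above and αR = 5.406 kΩ below.
Lower section ‖ load = 4.554 kΩ.
V_wiper = 14.6 × 4.554/(1.394 + 4.554) = 11.2 V.

V ≈ 11.2 V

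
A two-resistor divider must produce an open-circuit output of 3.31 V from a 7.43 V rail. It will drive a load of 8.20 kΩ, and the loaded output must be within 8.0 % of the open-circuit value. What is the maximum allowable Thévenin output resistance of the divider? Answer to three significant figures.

Loading drop = R_th/(R_th + R_L) ≤ 0.0800, so R_th ≤ R_L · ε/(1−ε) = 8.20 kΩ × 0.0800/0.9200 = 713 Ω.

R_th ≤ 713 Ω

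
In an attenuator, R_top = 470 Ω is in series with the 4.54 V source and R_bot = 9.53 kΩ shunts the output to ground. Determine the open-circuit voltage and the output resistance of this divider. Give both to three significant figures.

V_th is the open-circuit tap voltage: 4.54 × 9530/(470 + 9530) = 4.33 V.
With the supply zeroed, R_top and R_bot appear in parallel from the tap: R_th = R_top‖R_bot = (470 × 9530)/10000 = 448 Ω.

V_th = 4.33 V, R_th = 448 Ω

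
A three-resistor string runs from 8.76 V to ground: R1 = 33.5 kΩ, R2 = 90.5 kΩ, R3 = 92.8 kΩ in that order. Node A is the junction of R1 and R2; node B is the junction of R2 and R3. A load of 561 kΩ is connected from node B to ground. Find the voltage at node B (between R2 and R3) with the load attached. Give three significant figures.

V ≈ 3.43 V

At node B, R3 is in parallel with the load: R3‖R_L = 79.63 kΩ.
Below node A the resistance is R2 + (R3‖R_L) = 170.1 kΩ, so V_A = 8.76 × 170.1/203.6 = 7.319 V.
Then V_B = V_A × (R3‖R_L)/(R2 + R3‖R_L) = 7.319 × 79.63/170.1 = 3.43 V.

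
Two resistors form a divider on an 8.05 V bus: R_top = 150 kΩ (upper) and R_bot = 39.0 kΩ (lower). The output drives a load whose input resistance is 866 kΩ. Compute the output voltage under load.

The load sits in parallel with R_bot: R_bot‖R_L = (39.0 × 866) / (39.0 + 866) = 37.32 kΩ.
V_out = 8.05 × 37.32 / (150 + 37.32) = 8.05 × 37.32/187.3 = 1.60 V.

V_out ≈ 1.60 V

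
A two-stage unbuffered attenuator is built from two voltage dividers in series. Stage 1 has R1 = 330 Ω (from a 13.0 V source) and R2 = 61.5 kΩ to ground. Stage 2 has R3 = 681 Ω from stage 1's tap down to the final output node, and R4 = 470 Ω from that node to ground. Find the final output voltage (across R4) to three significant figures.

Stage 2 presents R3+R4 = 1151 Ω as a load on stage 1's tap.
Stage 1's lower leg becomes R2‖(R3+R4) = 1130 Ω, so V_mid = 13.0 × 1130/1460 = 10.06 V.
Stage 2 is itself unloaded: V_out = V_mid × R4/(R3+R4) = 10.06 × 470/1151 = 4.11 V.

V_out ≈ 4.11 V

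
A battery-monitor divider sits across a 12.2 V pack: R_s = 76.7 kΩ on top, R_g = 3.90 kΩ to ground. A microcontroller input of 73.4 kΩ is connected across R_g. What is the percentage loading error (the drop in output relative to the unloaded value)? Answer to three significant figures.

4.81 %

The divider's output (Thévenin) resistance is R_s‖R_g = 3.711 kΩ.
Fractional drop under load = R_th/(R_th + R_L) = 3.711 / (3.711 + 73.4) = 0.04813.
So the output falls by 4.81 %.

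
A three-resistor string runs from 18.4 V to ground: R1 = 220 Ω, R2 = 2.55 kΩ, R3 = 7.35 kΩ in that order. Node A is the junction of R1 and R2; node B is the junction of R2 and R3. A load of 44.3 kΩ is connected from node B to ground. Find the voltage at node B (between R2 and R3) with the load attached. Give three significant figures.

At node B, R3 is in parallel with the load: R3‖R_L = 6304 Ω.
Below node A the resistance is R2 + (R3‖R_L) = 8854 Ω, so V_A = 18.4 × 8854/9074 = 17.95 V.
Then V_B = V_A × (R3‖R_L)/(R2 + R3‖R_L) = 17.95 × 6304/8854 = 12.8 V.

V ≈ 12.8 V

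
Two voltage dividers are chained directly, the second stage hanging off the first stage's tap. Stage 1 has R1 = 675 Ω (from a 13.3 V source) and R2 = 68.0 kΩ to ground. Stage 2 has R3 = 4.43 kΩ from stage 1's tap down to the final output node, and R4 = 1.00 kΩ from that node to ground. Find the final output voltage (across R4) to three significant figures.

Stage 2 presents R3+R4 = 5430 Ω as a load on stage 1's tap.
Stage 1's lower leg becomes R2‖(R3+R4) = 5028 Ω, so V_mid = 13.3 × 5028/5703 = 11.73 V.
Stage 2 is itself unloaded: V_out = V_mid × R4/(R3+R4) = 11.73 × 1000/5430 = 2.16 V.

V_out ≈ 2.16 V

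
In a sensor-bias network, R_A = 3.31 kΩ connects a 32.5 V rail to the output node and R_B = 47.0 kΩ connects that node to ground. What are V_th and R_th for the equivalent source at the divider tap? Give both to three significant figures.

V_th = 30.4 V, R_th = 3.09 kΩ

V_th is the open-circuit tap voltage: 32.5 × 47.0/(3.31 + 47.0) = 30.4 V.
With the supply zeroed, R_A and R_B appear in parallel from the tap: R_th = R_A‖R_B = (3.31 × 47.0)/50.31 = 3.09 kΩ.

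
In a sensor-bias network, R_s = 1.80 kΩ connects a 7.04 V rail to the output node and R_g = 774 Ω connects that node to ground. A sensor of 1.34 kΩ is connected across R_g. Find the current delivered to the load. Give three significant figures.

R_g‖R_L = 490.6 Ω; V_out = 7.04 × 490.6/2291 = 1.508 V.
I_L = V_out / R_L = 1.508 / 1.34 kΩ = 1.13 mA.

I_L ≈ 1.13 mA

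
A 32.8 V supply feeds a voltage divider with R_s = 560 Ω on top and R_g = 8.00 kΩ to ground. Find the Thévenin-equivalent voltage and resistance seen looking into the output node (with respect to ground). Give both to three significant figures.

V_th is the open-circuit tap voltage: 32.8 × 8000/(560 + 8000) = 30.7 V.
With the supply zeroed, R_s and R_g appear in parallel from the tap: R_th = R_s‖R_g = (560 × 8000)/8560 = 523 Ω.

V_th = 30.7 V, R_th = 523 Ω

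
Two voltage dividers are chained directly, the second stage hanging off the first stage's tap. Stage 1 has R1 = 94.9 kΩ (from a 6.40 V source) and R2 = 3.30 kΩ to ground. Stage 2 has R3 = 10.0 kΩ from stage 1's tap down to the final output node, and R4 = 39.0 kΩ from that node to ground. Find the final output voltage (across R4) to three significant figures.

Stage 2 presents R3+R4 = 49.00 kΩ as a load on stage 1's tap.
Stage 1's lower leg becomes R2‖(R3+R4) = 3.092 kΩ, so V_mid = 6.40 × 3.092/97.99 = 0.2019 V.
Stage 2 is itself unloaded: V_out = V_mid × R4/(R3+R4) = 0.2019 × 39.0/49.00 = 0.161 V.

V_out ≈ 0.161 V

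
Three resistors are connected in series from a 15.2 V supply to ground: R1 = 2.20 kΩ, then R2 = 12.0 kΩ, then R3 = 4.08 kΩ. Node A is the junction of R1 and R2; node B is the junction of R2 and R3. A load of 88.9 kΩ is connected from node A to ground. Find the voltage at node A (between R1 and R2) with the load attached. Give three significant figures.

V ≈ 13.1 V

Below node A the series string R2+R3 = 16.08 kΩ sits in parallel with the 88.9 kΩ load: 13.62 kΩ.
V_A = 15.2 × 13.62/(2.20 + 13.62) = 13.1 V.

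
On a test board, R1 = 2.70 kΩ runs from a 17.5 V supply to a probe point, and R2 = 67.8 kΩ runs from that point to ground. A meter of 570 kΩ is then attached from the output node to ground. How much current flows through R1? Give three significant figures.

I ≈ 0.276 mA

R2‖R_L = 60.59 kΩ, so the source sees R1 + R2‖R_L = 63.29 kΩ.
I = 17.5 V / 63.29 kΩ = 0.276 mA.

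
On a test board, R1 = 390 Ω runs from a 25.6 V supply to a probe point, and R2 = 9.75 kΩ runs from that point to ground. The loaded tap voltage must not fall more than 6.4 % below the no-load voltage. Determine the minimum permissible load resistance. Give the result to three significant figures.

R_L(min) ≈ 5.48 kΩ

Output resistance R_th = R1‖R2 = (390 × 9750)/10140 = 375.0 Ω.
The fractional drop is R_th/(R_th + R_L); requiring this ≤ 0.0640 gives R_L ≥ R_th(1/0.0640 − 1) = 375.0 × 14.62 = 5.48 kΩ.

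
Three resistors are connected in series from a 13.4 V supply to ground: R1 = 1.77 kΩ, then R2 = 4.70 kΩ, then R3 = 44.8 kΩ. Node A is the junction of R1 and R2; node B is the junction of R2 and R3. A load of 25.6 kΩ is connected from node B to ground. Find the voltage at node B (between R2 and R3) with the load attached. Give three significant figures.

V ≈ 9.59 V

At node B, R3 is in parallel with the load: R3‖R_L = 16.29 kΩ.
Below node A the resistance is R2 + (R3‖R_L) = 20.99 kΩ, so V_A = 13.4 × 20.99/22.76 = 12.36 V.
Then V_B = V_A × (R3‖R_L)/(R2 + R3‖R_L) = 12.36 × 16.29/20.99 = 9.59 V.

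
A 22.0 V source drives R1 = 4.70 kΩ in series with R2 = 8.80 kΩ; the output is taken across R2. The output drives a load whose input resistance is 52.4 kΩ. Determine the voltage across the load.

The load sits in parallel with R2: R2‖R_L = (8.80 × 52.4) / (8.80 + 52.4) = 7.535 kΩ.
V_out = 22.0 × 7.535 / (4.70 + 7.535) = 22.0 × 7.535/12.23 = 13.5 V.

V_out ≈ 13.5 V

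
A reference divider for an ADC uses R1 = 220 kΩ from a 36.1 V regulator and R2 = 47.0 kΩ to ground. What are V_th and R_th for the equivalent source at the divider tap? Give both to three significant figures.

V_th = 6.35 V, R_th = 38.7 kΩ

V_th is the open-circuit tap voltage: 36.1 × 47.0/(220 + 47.0) = 6.35 V.
With the supply zeroed, R1 and R2 appear in parallel from the tap: R_th = R1‖R2 = (220 × 47.0)/267.0 = 38.7 kΩ.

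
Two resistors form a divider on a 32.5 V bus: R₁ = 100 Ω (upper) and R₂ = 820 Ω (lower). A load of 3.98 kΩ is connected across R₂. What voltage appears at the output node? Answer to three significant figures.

V_out ≈ 28.3 V

The load sits in parallel with R₂: R₂‖R_L = (820 × 3980) / (820 + 3980) = 679.9 Ω.
V_out = 32.5 × 679.9 / (100 + 679.9) = 32.5 × 679.9/779.9 = 28.3 V.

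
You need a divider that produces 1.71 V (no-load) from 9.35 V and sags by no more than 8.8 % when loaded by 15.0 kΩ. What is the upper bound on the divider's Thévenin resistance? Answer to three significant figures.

R_th ≤ 1.45 kΩ

Loading drop = R_th/(R_th + R_L) ≤ 0.0880, so R_th ≤ R_L · ε/(1−ε) = 15.0 kΩ × 0.0880/0.9120 = 1.45 kΩ.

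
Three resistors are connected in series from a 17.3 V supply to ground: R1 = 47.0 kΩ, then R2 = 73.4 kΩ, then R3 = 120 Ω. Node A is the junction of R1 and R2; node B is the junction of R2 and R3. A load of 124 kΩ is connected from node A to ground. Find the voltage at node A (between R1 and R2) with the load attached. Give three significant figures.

Below node A the series string R2+R3 = 73520 Ω sits in parallel with the 124000 Ω load: 46150 Ω.
V_A = 17.3 × 46150/(47000 + 46150) = 8.57 V.

V ≈ 8.57 V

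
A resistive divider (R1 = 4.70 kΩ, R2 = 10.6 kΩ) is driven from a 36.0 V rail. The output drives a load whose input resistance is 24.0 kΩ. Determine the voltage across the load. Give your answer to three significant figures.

The load sits in parallel with R2: R2‖R_L = (10.6 × 24.0) / (10.6 + 24.0) = 7.353 kΩ.
V_out = 36.0 × 7.353 / (4.70 + 7.353) = 36.0 × 7.353/12.05 = 22.0 V.
(Unloaded it would have been 24.9 V.)

V_out ≈ 22.0 V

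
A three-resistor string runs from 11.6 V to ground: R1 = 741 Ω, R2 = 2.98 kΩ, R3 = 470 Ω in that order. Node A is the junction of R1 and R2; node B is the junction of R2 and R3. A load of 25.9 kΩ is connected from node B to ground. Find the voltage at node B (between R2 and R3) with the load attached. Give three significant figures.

V ≈ 1.28 V

At node B, R3 is in parallel with the load: R3‖R_L = 461.6 Ω.
Below node A the resistance is R2 + (R3‖R_L) = 3442 Ω, so V_A = 11.6 × 3442/4183 = 9.545 V.
Then V_B = V_A × (R3‖R_L)/(R2 + R3‖R_L) = 9.545 × 461.6/3442 = 1.28 V.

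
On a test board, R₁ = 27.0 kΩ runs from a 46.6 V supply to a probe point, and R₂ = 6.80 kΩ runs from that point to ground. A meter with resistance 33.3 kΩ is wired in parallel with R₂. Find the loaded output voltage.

V_out ≈ 8.06 V

The load sits in parallel with R₂: R₂‖R_L = (6.80 × 33.3) / (6.80 + 33.3) = 5.647 kΩ.
V_out = 46.6 × 5.647 / (27.0 + 5.647) = 46.6 × 5.647/32.65 = 8.06 V.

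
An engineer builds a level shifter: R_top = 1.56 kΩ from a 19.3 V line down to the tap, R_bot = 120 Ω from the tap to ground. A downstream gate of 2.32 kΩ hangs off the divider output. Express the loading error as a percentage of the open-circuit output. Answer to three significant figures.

4.58 %

The divider's output (Thévenin) resistance is R_top‖R_bot = 111.4 Ω.
Fractional drop under load = R_th/(R_th + R_L) = 111.4 / (111.4 + 2320) = 0.04583.
So the output falls by 4.58 %.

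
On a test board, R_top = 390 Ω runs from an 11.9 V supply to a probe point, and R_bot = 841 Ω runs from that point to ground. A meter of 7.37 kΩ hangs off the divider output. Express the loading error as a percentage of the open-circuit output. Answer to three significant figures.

The divider's output (Thévenin) resistance is R_top‖R_bot = 266.4 Ω.
Fractional drop under load = R_th/(R_th + R_L) = 266.4 / (266.4 + 7370) = 0.03489.
So the output falls by 3.49 %.

3.49 %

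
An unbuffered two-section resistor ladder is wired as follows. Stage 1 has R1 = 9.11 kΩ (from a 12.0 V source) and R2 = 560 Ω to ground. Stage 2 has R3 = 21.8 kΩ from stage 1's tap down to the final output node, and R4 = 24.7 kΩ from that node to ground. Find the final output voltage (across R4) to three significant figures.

Stage 2 presents R3+R4 = 46500 Ω as a load on stage 1's tap.
Stage 1's lower leg becomes R2‖(R3+R4) = 553.3 Ω, so V_mid = 12.0 × 553.3/9663 = 0.6871 V.
Stage 2 is itself unloaded: V_out = V_mid × R4/(R3+R4) = 0.6871 × 24700/46500 = 0.365 V.

V_out ≈ 0.365 V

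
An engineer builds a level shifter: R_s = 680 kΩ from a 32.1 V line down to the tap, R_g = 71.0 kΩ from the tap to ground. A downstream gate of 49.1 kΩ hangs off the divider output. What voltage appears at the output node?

V_out ≈ 1.31 V

The load sits in parallel with R_g: R_g‖R_L = (71.0 × 49.1) / (71.0 + 49.1) = 29.03 kΩ.
V_out = 32.1 × 29.03 / (680 + 29.03) = 32.1 × 29.03/709.0 = 1.31 V.
(Unloaded it would have been 3.03 V.)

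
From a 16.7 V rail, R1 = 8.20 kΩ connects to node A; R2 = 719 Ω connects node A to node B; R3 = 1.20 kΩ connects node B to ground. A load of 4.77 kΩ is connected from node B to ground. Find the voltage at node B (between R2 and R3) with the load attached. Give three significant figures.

V ≈ 1.62 V

At node B, R3 is in parallel with the load: R3‖R_L = 958.8 Ω.
Below node A the resistance is R2 + (R3‖R_L) = 1678 Ω, so V_A = 16.7 × 1678/9878 = 2.837 V.
Then V_B = V_A × (R3‖R_L)/(R2 + R3‖R_L) = 2.837 × 958.8/1678 = 1.62 V.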